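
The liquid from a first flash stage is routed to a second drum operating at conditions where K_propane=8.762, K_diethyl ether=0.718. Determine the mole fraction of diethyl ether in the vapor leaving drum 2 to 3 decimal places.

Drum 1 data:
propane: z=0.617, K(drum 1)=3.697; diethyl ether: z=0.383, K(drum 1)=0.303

Drum 1:
Rachford–Rice: g(ψ₁) = Σ zᵢ(Kᵢ−1)/(1+ψ₁(Kᵢ−1)) = 0.
Feasibility: ΣzᵢKᵢ = 2.397, Σzᵢ/Kᵢ = 1.431 — both > 1, two phases present.
Binary case is linear: z₁(K₁−1)(1+ψ₁(K₂−1)) + z₂(K₂−1)(1+ψ₁(K₁−1)) = 0
⇒ ψ₁ = [z₁(K₁−1)+z₂(K₂−1)] / [−(K₁−1)(K₂−1)] = 1.3971/1.8798 = 0.743
Drum-1 compositions:
  propane: x = 0.205, y = 0.759
  diethyl ether: x = 0.795, y = 0.241
Drum-2 feed = drum-1 liquid: z₂ = (0.2054, 0.7946).
Drum 2:
Rachford–Rice: g(ψ₂) = Σ zᵢ(Kᵢ−1)/(1+ψ₂(Kᵢ−1)) = 0.
Feasibility: ΣzᵢKᵢ = 2.370, Σzᵢ/Kᵢ = 1.130 — both > 1, two phases present.
Binary case is linear: z₁(K₁−1)(1+ψ₂(K₂−1)) + z₂(K₂−1)(1+ψ₂(K₁−1)) = 0
⇒ ψ₂ = [z₁(K₁−1)+z₂(K₂−1)] / [−(K₁−1)(K₂−1)] = 1.3699/2.1889 = 0.626
  propane: x = 0.035, y = 0.307
  diethyl ether: x = 0.965, y = 0.693

y_diethyl ether (drum 2) = 0.693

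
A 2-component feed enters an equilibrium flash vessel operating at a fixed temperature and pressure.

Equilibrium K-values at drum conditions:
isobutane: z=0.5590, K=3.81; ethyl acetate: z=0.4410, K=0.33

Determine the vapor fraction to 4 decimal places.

ψ = 0.6774

Material balance + equilibrium reduce to Σ zᵢ(Kᵢ−1)/(1+ψ(Kᵢ−1)) = 0.
Feasibility: ΣzᵢKᵢ = 2.2753, Σzᵢ/Kᵢ = 1.4831 — both > 1, two phases present.
Iterate (Newton) starting at ψ = 0.34:
  ψ = 0.3400: g = 0.42067, g' = -1.4864 → ψ = 0.6230
  ψ = 0.6230: g = 0.06388, g' = -1.1667 → ψ = 0.6778
  ψ = 0.6778: g = -0.00045, g' = -1.1875 → ψ = 0.6774
Converged at ψ = 0.6774.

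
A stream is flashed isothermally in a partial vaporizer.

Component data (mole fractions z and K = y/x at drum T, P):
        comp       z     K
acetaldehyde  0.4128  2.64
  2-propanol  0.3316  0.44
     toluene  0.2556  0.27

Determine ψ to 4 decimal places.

ψ = 0.2904

Newton–Raphson from ψ = 0.5:
  ψ = 0.5000: g = -0.17978, g' = -0.8736 → ψ = 0.2942
  ψ = 0.2942: g = -0.00329, g' = -0.8751 → ψ = 0.2904
Converged at ψ = 0.2904.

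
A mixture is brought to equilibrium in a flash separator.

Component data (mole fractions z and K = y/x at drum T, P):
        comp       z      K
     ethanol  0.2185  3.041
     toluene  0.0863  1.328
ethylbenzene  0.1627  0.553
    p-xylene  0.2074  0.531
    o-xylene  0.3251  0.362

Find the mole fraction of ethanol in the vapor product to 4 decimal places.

Let ψ = V/F and solve Σ zᵢ(Kᵢ−1)/(1+ψ(Kᵢ−1)) = 0.
Check two-phase: ΣzᵢKᵢ = 1.0969 > 1 and Σzᵢ/Kᵢ = 1.7197 > 1, so g(0) = 0.0969 > 0 and g(1) = -0.7197 < 0.
Newton–Raphson from ψ = 0.5:
  ψ = 0.5000: g = -0.28027, g' = -0.6469 → ψ = 0.0668
  ψ = 0.0668: g = 0.02815, g' = -0.9414 → ψ = 0.0967
  ψ = 0.0967: g = 0.00095, g' = -0.8795 → ψ = 0.0978
Converged at ψ = 0.0978.
Compositions from xᵢ = zᵢ/(1+ψ(Kᵢ−1)), yᵢ = Kᵢxᵢ:
  ethanol: x = 0.1822, y = 0.5539
  toluene: x = 0.0836, y = 0.1110
  ethylbenzene: x = 0.1701, y = 0.0941
  p-xylene: x = 0.2174, y = 0.1154
  o-xylene: x = 0.3467, y = 0.1255

y_ethanol = 0.5539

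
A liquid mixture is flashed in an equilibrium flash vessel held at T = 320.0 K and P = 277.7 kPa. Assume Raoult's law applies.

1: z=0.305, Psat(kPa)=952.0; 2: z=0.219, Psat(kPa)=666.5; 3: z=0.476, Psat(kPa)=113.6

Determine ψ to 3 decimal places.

Raoult's law: Kᵢ = Pᵢˢᵃᵗ/P = Pᵢˢᵃᵗ/277.7.
  K_1 = 952.0/277.7 = 3.42816, K_2 = 666.5/277.7 = 2.40007, K_3 = 113.6/277.7 = 0.40907
Let ψ = V/F and solve Σ zᵢ(Kᵢ−1)/(1+ψ(Kᵢ−1)) = 0.
Check two-phase: ΣzᵢKᵢ = 1.766 > 1 and Σzᵢ/Kᵢ = 1.344 > 1, so g(0) = 0.766 > 0 and g(1) = -0.344 < 0.
Iterate (Newton) starting at ψ = 0.45:
  ψ = 0.450: g = 0.1588, g' = -0.881 → ψ = 0.630
  ψ = 0.630: g = 0.0073, g' = -0.824 → ψ = 0.639
Converged at ψ = 0.639.

ψ = 0.639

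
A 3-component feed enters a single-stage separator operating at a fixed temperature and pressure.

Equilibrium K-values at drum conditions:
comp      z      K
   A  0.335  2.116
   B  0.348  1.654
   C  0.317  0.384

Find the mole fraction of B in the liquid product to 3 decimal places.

Rachford–Rice: g(ψ) = Σ zᵢ(Kᵢ−1)/(1+ψ(Kᵢ−1)) = 0.
g(0) = ΣzᵢKᵢ − 1 = 0.406 and g(1) = 1 − Σzᵢ/Kᵢ = -0.194, so a root lies in (0, 1).
Newton–Raphson from ψ = 0.5:
  ψ = 0.500: g = 0.1293, g' = -0.508 → ψ = 0.755
  ψ = 0.755: g = -0.0096, g' = -0.610 → ψ = 0.739
Converged at ψ = 0.739.
Compositions from xᵢ = zᵢ/(1+ψ(Kᵢ−1)), yᵢ = Kᵢxᵢ:
  A: x = 0.184, y = 0.389
  B: x = 0.235, y = 0.388
  C: x = 0.582, y = 0.223

x_B = 0.235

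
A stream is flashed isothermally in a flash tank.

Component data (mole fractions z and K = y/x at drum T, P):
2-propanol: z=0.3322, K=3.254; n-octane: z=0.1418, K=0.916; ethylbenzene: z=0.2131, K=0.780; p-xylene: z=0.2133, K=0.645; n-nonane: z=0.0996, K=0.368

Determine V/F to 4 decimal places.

V/F = 0.7197

Rachford–Rice: g(V/F) = Σ zᵢ(Kᵢ−1)/(1+V/F(Kᵢ−1)) = 0.
Feasibility: ΣzᵢKᵢ = 1.5513, Σzᵢ/Kᵢ = 1.1314 — both > 1, two phases present.
Newton–Raphson from V/F = 0.4:
  V/F = 0.4000: g = 0.15753, g' = -0.5880 → V/F = 0.6679
  V/F = 0.6679: g = 0.02309, g' = -0.4495 → V/F = 0.7193
  V/F = 0.7193: g = 0.00018, g' = -0.4435 → V/F = 0.7197
Converged at V/F = 0.7197.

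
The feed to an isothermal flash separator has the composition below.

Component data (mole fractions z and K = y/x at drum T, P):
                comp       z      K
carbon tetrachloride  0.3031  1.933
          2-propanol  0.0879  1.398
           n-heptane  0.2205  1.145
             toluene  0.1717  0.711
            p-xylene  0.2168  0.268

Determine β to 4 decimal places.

Rachford–Rice: g(β) = Σ zᵢ(Kᵢ−1)/(1+β(Kᵢ−1)) = 0.
Feasibility: ΣzᵢKᵢ = 1.1414, Σzᵢ/Kᵢ = 1.4627 — both > 1, two phases present.
Iterate (Newton) starting at β = 0.5:
  β = 0.5000: g = -0.05649, g' = -0.4450 → β = 0.3731
  β = 0.3731: g = -0.00336, g' = -0.3978 → β = 0.3646
Converged at β = 0.3646.

β = 0.3646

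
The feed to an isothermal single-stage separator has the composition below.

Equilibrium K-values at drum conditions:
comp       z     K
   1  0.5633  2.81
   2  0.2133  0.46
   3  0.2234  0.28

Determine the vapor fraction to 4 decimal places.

Material balance + equilibrium reduce to Σ zᵢ(Kᵢ−1)/(1+ψ(Kᵢ−1)) = 0.
g(0) = ΣzᵢKᵢ − 1 = 0.7435 and g(1) = 1 − Σzᵢ/Kᵢ = -0.4620, so a root lies in (0, 1).
Newton iteration, ψ⁰ = 0.58:
  ψ = 0.5800: g = 0.05351, g' = -0.9125 → ψ = 0.6386
  ψ = 0.6386: g = -0.00067, g' = -0.9388 → ψ = 0.6379
Converged at ψ = 0.6379.

ψ = 0.6379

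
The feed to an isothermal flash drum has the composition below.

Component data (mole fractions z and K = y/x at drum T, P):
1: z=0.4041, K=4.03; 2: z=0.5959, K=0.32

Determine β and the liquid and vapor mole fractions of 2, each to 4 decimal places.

Let β = V/F and solve Σ zᵢ(Kᵢ−1)/(1+β(Kᵢ−1)) = 0.
g(0) = ΣzᵢKᵢ − 1 = 0.8192 and g(1) = 1 − Σzᵢ/Kᵢ = -0.9625, so a root lies in (0, 1).
Binary case is linear: z₁(K₁−1)(1+β(K₂−1)) + z₂(K₂−1)(1+β(K₁−1)) = 0
⇒ β = [z₁(K₁−1)+z₂(K₂−1)] / [−(K₁−1)(K₂−1)] = 0.81921/2.06040 = 0.3976
Compositions from xᵢ = zᵢ/(1+β(Kᵢ−1)), yᵢ = Kᵢxᵢ:
  1: x = 0.1833, y = 0.7387
  2: x = 0.8167, y = 0.2613

β = 0.3976, x_2 = 0.8167, y_2 = 0.2613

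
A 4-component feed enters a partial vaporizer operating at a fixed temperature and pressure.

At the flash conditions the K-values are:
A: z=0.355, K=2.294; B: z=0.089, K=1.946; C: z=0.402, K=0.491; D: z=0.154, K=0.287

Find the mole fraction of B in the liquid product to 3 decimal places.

x_B = 0.068

Material balance + equilibrium reduce to Σ zᵢ(Kᵢ−1)/(1+ψ(Kᵢ−1)) = 0.
Check two-phase: ΣzᵢKᵢ = 1.229 > 1 and Σzᵢ/Kᵢ = 1.556 > 1, so g(0) = 0.229 > 0 and g(1) = -0.556 < 0.
Newton–Raphson from ψ = 0.5:
  ψ = 0.500: g = -0.1090, g' = -0.632 → ψ = 0.328
  ψ = 0.328: g = -0.0019, g' = -0.623 → ψ = 0.324
Converged at ψ = 0.324.
Compositions from xᵢ = zᵢ/(1+ψ(Kᵢ−1)), yᵢ = Kᵢxᵢ:
  A: x = 0.250, y = 0.574
  B: x = 0.068, y = 0.133
  C: x = 0.482, y = 0.236
  D: x = 0.200, y = 0.058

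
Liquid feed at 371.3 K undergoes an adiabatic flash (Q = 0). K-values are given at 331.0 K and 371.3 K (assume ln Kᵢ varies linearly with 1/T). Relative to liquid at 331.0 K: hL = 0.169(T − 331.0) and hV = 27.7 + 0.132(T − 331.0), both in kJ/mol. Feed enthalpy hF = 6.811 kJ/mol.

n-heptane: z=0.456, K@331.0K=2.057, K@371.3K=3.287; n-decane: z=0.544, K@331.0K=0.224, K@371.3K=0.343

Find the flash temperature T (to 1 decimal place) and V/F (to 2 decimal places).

T = 340.2 K, V/F = 0.19

Adiabatic flash: solve Rachford–Rice at each trial T, then check hF = ψ·hV(T) + (1−ψ)·hL(T).
  T = 331.0 K: K = (2.057, 0.224), RR gives ψ = 0.073, H_out = 2.021 kJ/mol
  T = 371.3 K: K = (3.287, 0.343), RR gives ψ = 0.456, H_out = 18.767 kJ/mol
  T = 351.1 K: K = (2.634, 0.280), RR gives ψ = 0.301, H_out = 11.505 kJ/mol
  T = 341.1 K: K = (2.338, 0.252), RR gives ψ = 0.203, H_out = 7.243 kJ/mol
  T = 336.1 K: K = (2.196, 0.238), RR gives ψ = 0.143, H_out = 4.810 kJ/mol
  T = 338.6 K: K = (2.266, 0.245), RR gives ψ = 0.174, H_out = 6.058 kJ/mol
  T = 339.9 K: K = (2.303, 0.248), RR gives ψ = 0.189, H_out = 6.682 kJ/mol
Linear interpolation between T = 339.9 (H_out = 6.682) and T = 341.1 (H_out = 7.243) on hF = 6.811 gives T ≈ 340.2 K, at which ψ = 0.19.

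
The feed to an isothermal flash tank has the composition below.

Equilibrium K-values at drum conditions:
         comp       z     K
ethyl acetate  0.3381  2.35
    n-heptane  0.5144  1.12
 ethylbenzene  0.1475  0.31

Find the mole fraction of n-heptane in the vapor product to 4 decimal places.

y_n-heptane = 0.5206

Iterate (Newton) starting at ψ = 0.5:
  ψ = 0.5000: g = 0.17535, g' = -0.3899 → ψ = 0.9497
  ψ = 0.9497: g = -0.03985, g' = -0.7154 → ψ = 0.8940
  ψ = 0.8940: g = -0.00308, g' = -0.6110 → ψ = 0.8890
Converged at ψ = 0.8890.
Compositions from xᵢ = zᵢ/(1+ψ(Kᵢ−1)), yᵢ = Kᵢxᵢ:
  ethyl acetate: x = 0.1537, y = 0.3611
  n-heptane: x = 0.4648, y = 0.5206
  ethylbenzene: x = 0.3815, y = 0.1183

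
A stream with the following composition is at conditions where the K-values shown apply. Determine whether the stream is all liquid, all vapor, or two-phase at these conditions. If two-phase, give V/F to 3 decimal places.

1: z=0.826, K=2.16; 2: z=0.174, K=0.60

all vapor

ΣzᵢKᵢ = 1.889; Σzᵢ/Kᵢ = 0.672.
Since Σzᵢ/Kᵢ < 1 the mixture is above its dew point — single vapor phase.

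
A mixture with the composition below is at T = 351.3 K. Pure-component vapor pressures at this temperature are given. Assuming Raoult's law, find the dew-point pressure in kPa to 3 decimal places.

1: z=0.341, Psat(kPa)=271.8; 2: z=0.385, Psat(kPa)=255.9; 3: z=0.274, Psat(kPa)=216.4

At the dew point ψ → 1, so Σzᵢ/Kᵢ = 1 with Kᵢ = Pᵢˢᵃᵗ/P ⇒ 1/P = Σzᵢ/Pᵢˢᵃᵗ.
1/P = 0.341/271.8 + 0.385/255.9 + 0.274/216.4 = 0.004025 ⇒ P = 248.431 kPa

Pdew = 248.431 kPa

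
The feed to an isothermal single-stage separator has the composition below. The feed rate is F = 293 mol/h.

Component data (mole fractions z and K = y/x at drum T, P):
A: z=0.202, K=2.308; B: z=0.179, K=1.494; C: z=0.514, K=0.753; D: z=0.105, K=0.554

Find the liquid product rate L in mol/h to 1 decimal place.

Let ψ = V/F and solve Σ zᵢ(Kᵢ−1)/(1+ψ(Kᵢ−1)) = 0.
g(0) = ΣzᵢKᵢ − 1 = 0.179 and g(1) = 1 − Σzᵢ/Kᵢ = -0.079, so a root lies in (0, 1).
Newton–Raphson from ψ = 0.34:
  ψ = 0.340: g = 0.0648, g' = -0.264 → ψ = 0.585
  ψ = 0.585: g = 0.0064, g' = -0.218 → ψ = 0.615
Converged at ψ = 0.615.
Then V = ψ·F = 0.6151·293 = 180.2 mol/h and L = F − V = 112.8 mol/h.

L = 112.8 mol/h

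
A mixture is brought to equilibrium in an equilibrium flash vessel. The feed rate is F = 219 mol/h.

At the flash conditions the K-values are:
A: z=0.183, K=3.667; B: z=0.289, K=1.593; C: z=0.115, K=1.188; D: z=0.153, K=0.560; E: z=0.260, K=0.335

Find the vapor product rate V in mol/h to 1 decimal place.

V = 115.2 mol/h

Material balance + equilibrium reduce to Σ zᵢ(Kᵢ−1)/(1+V/F(Kᵢ−1)) = 0.
Feasibility: ΣzᵢKᵢ = 1.441, Σzᵢ/Kᵢ = 1.377 — both > 1, two phases present.
Iterate (Newton) starting at V/F = 0.5:
  V/F = 0.500: g = 0.0158, g' = -0.610 → V/F = 0.526
Converged at V/F = 0.526.
Then V = V/F·F = 0.5259·219 = 115.2 mol/h and L = F − V = 103.8 mol/h.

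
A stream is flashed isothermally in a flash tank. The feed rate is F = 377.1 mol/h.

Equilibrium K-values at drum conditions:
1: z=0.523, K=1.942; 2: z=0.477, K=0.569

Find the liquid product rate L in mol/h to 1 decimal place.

Newton–Raphson from ψ = 0.5:
  ψ = 0.500: g = 0.0729, g' = -0.358 → ψ = 0.703
  ψ = 0.703: g = 0.0013, g' = -0.350 → ψ = 0.707
Converged at ψ = 0.707.
Then V = ψ·F = 0.7071·377.1 = 266.6 mol/h and L = F − V = 110.5 mol/h.

L = 110.5 mol/h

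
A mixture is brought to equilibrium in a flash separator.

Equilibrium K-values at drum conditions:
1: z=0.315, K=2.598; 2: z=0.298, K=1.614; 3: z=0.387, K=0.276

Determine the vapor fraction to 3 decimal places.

Newton–Raphson from ψ = 0.5:
  ψ = 0.500: g = -0.0194, g' = -0.813 → ψ = 0.476
Converged at ψ = 0.476.

ψ = 0.476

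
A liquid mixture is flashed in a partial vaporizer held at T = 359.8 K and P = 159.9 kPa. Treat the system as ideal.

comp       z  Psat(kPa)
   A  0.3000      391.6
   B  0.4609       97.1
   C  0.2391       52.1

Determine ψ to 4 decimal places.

Raoult's law: Kᵢ = Pᵢˢᵃᵗ/P = Pᵢˢᵃᵗ/159.9.
  K_A = 391.6/159.9 = 2.449031, K_B = 97.1/159.9 = 0.607255, K_C = 52.1/159.9 = 0.325829
Rachford–Rice: g(ψ) = Σ zᵢ(Kᵢ−1)/(1+ψ(Kᵢ−1)) = 0.
Feasibility: ΣzᵢKᵢ = 1.0925, Σzᵢ/Kᵢ = 1.6153 — both > 1, two phases present.
Iterate (Newton) starting at ψ = 0.5:
  ψ = 0.5000: g = -0.21633, g' = -0.5692 → ψ = 0.1199
  ψ = 0.1199: g = 0.00502, g' = -0.6641 → ψ = 0.1275
Converged at ψ = 0.1275.

ψ = 0.1275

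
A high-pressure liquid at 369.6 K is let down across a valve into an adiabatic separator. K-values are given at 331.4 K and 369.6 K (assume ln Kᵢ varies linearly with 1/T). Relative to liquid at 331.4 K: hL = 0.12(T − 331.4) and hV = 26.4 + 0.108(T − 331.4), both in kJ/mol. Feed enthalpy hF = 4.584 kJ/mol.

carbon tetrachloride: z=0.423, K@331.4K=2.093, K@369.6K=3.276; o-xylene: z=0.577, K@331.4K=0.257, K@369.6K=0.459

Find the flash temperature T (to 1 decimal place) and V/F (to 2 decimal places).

T = 338.1 K, V/F = 0.14

Adiabatic flash: solve Rachford–Rice at each trial T, then check hF = ψ·hV(T) + (1−ψ)·hL(T).
  T = 331.4 K: K = (2.093, 0.257), RR gives ψ = 0.041, H_out = 1.093 kJ/mol
  T = 369.6 K: K = (3.276, 0.459), RR gives ψ = 0.528, H_out = 18.291 kJ/mol
  T = 350.5 K: K = (2.651, 0.349), RR gives ψ = 0.300, H_out = 10.147 kJ/mol
  T = 340.9 K: K = (2.362, 0.301), RR gives ψ = 0.181, H_out = 5.898 kJ/mol
  T = 336.1 K: K = (2.224, 0.278), RR gives ψ = 0.114, H_out = 3.577 kJ/mol
  T = 338.5 K: K = (2.292, 0.289), RR gives ψ = 0.149, H_out = 4.760 kJ/mol
Linear interpolation between T = 336.1 (H_out = 3.577) and T = 338.5 (H_out = 4.760) on hF = 4.584 gives T ≈ 338.1 K, at which ψ = 0.14.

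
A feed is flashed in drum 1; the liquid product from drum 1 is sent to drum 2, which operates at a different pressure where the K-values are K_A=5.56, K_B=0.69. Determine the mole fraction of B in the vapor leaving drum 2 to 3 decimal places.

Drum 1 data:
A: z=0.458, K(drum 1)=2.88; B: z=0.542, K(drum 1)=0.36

Drum 1:
Iterate (Newton) starting at ψ₁ = 0.5:
  ψ₁ = 0.500: g = -0.0663, g' = -0.910 → ψ₁ = 0.427
Converged at ψ₁ = 0.427.
Drum-1 compositions:
  A: x = 0.254, y = 0.731
  B: x = 0.746, y = 0.269
Drum-2 feed = drum-1 liquid: z₂ = (0.2540, 0.7460).
Drum 2:
Material balance + equilibrium reduce to Σ zᵢ(Kᵢ−1)/(1+ψ₂(Kᵢ−1)) = 0.
g(0) = ΣzᵢKᵢ − 1 = 0.927 and g(1) = 1 − Σzᵢ/Kᵢ = -0.127, so a root lies in (0, 1).
Binary case is linear: z₁(K₁−1)(1+ψ₂(K₂−1)) + z₂(K₂−1)(1+ψ₂(K₁−1)) = 0
⇒ ψ₂ = [z₁(K₁−1)+z₂(K₂−1)] / [−(K₁−1)(K₂−1)] = 0.9268/1.4136 = 0.656
  A: x = 0.064, y = 0.354
  B: x = 0.936, y = 0.646

y_B (drum 2) = 0.646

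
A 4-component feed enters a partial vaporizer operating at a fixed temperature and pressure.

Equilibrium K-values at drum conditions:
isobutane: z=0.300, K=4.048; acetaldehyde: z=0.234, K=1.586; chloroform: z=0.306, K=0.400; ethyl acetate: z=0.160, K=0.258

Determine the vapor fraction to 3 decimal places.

Let ψ = V/F and solve Σ zᵢ(Kᵢ−1)/(1+ψ(Kᵢ−1)) = 0.
Check two-phase: ΣzᵢKᵢ = 1.749 > 1 and Σzᵢ/Kᵢ = 1.607 > 1, so g(0) = 0.749 > 0 and g(1) = -0.607 < 0.
Newton–Raphson from ψ = 0.43:
  ψ = 0.430: g = 0.0835, g' = -0.963 → ψ = 0.517
  ψ = 0.517: g = 0.0018, g' = -0.931 → ψ = 0.519
Converged at ψ = 0.519.

ψ = 0.519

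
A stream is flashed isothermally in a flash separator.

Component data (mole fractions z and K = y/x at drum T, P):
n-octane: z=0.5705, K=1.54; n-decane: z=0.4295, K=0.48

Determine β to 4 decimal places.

β = 0.3017

Let β = V/F and solve Σ zᵢ(Kᵢ−1)/(1+β(Kᵢ−1)) = 0.
Feasibility: ΣzᵢKᵢ = 1.0847, Σzᵢ/Kᵢ = 1.2652 — both > 1, two phases present.
Binary case is linear: z₁(K₁−1)(1+β(K₂−1)) + z₂(K₂−1)(1+β(K₁−1)) = 0
⇒ β = [z₁(K₁−1)+z₂(K₂−1)] / [−(K₁−1)(K₂−1)] = 0.08473/0.28080 = 0.3017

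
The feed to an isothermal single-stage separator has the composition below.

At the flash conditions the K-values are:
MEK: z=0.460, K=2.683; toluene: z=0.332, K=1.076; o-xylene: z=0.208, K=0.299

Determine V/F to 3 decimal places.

V/F = 0.828

Newton iteration, V/F⁰ = 0.53:
  V/F = 0.530: g = 0.2014, g' = -0.625 → V/F = 0.853
  V/F = 0.853: g = -0.0207, g' = -0.853 → V/F = 0.828
Converged at V/F = 0.828.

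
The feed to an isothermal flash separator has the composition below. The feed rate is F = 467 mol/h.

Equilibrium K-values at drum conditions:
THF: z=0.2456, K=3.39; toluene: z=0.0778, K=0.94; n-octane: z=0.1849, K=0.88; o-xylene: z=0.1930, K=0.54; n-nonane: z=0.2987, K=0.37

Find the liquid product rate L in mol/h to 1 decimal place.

L = 340.3 mol/h

Let ψ = V/F and solve Σ zᵢ(Kᵢ−1)/(1+ψ(Kᵢ−1)) = 0.
g(0) = ΣzᵢKᵢ − 1 = 0.2832 and g(1) = 1 − Σzᵢ/Kᵢ = -0.5300, so a root lies in (0, 1).
Newton iteration, ψ⁰ = 0.5:
  ψ = 0.5000: g = -0.15101, g' = -0.6160 → ψ = 0.2549
  ψ = 0.2549: g = 0.01241, g' = -0.7656 → ψ = 0.2711
  ψ = 0.2711: g = 0.00017, g' = -0.7455 → ψ = 0.2713
Converged at ψ = 0.2713.
Then V = ψ·F = 0.2713·467 = 126.7 mol/h and L = F − V = 340.3 mol/h.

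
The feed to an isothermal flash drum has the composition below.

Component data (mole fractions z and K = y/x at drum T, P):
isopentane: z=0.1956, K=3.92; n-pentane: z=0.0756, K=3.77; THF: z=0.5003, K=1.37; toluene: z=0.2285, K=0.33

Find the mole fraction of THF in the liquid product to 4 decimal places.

Material balance + equilibrium reduce to Σ zᵢ(Kᵢ−1)/(1+ψ(Kᵢ−1)) = 0.
Feasibility: ΣzᵢKᵢ = 1.8126, Σzᵢ/Kᵢ = 1.1276 — both > 1, two phases present.
Iterate (Newton) starting at ψ = 0.5:
  ψ = 0.5000: g = 0.24597, g' = -0.6583 → ψ = 0.8737
  ψ = 0.8737: g = -0.00725, g' = -0.8175 → ψ = 0.8648
  ψ = 0.8648: g = -0.00006, g' = -0.8037 → ψ = 0.8647
Converged at ψ = 0.8647.
Compositions from xᵢ = zᵢ/(1+ψ(Kᵢ−1)), yᵢ = Kᵢxᵢ:
  isopentane: x = 0.0555, y = 0.2175
  n-pentane: x = 0.0223, y = 0.0839
  THF: x = 0.3790, y = 0.5193
  toluene: x = 0.5432, y = 0.1793

x_THF = 0.3790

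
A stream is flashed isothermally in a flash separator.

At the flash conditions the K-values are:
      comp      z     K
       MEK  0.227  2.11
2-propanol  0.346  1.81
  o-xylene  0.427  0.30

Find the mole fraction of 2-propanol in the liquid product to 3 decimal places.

Newton–Raphson from β = 0.5:
  β = 0.500: g = -0.0983, g' = -0.726 → β = 0.365
  β = 0.365: g = -0.0055, g' = -0.654 → β = 0.356
Converged at β = 0.356.
Compositions from xᵢ = zᵢ/(1+β(Kᵢ−1)), yᵢ = Kᵢxᵢ:
  MEK: x = 0.163, y = 0.343
  2-propanol: x = 0.269, y = 0.486
  o-xylene: x = 0.569, y = 0.171

x_2-propanol = 0.269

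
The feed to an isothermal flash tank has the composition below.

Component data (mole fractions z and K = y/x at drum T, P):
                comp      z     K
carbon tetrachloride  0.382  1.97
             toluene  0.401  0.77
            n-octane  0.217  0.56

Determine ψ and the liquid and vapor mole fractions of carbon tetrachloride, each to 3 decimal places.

ψ = 0.590, x_carbon tetrachloride = 0.243, y_carbon tetrachloride = 0.479

Newton iteration, ψ⁰ = 0.48:
  ψ = 0.480: g = 0.0281, g' = -0.262 → ψ = 0.587
  ψ = 0.587: g = 0.0006, g' = -0.251 → ψ = 0.590
Converged at ψ = 0.590.
Compositions from xᵢ = zᵢ/(1+ψ(Kᵢ−1)), yᵢ = Kᵢxᵢ:
  carbon tetrachloride: x = 0.243, y = 0.479
  toluene: x = 0.464, y = 0.357
  n-octane: x = 0.293, y = 0.164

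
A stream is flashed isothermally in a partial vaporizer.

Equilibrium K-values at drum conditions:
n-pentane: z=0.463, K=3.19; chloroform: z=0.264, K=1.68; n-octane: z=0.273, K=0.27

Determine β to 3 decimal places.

β = 0.805

Material balance + equilibrium reduce to Σ zᵢ(Kᵢ−1)/(1+β(Kᵢ−1)) = 0.
Check two-phase: ΣzᵢKᵢ = 1.994 > 1 and Σzᵢ/Kᵢ = 1.313 > 1, so g(0) = 0.994 > 0 and g(1) = -0.313 < 0.
Newton–Raphson from β = 0.51:
  β = 0.510: g = 0.2948, g' = -0.932 → β = 0.826
  β = 0.826: g = -0.0264, g' = -1.255 → β = 0.805
Converged at β = 0.805.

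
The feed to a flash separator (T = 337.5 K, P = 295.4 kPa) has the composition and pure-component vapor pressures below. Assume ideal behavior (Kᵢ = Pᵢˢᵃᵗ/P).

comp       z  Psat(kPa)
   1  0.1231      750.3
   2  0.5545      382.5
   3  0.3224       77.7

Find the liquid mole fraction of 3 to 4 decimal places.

x_3 = 0.3936

Raoult's law: Kᵢ = Pᵢˢᵃᵗ/P = Pᵢˢᵃᵗ/295.4.
  K_1 = 750.3/295.4 = 2.539946, K_2 = 382.5/295.4 = 1.294854, K_3 = 77.7/295.4 = 0.263033
Newton iteration, β⁰ = 0.4:
  β = 0.4000: g = -0.07336, g' = -0.5024 → β = 0.2540
  β = 0.2540: g = -0.00394, g' = -0.4576 → β = 0.2454
Converged at β = 0.2454.
Compositions from xᵢ = zᵢ/(1+β(Kᵢ−1)), yᵢ = Kᵢxᵢ:
  1: x = 0.0893, y = 0.2269
  2: x = 0.5171, y = 0.6696
  3: x = 0.3936, y = 0.1035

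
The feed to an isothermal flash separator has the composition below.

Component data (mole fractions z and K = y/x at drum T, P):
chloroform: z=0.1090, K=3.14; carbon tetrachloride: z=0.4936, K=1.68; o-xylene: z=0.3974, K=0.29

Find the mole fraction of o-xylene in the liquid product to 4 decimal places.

x_o-xylene = 0.5514

Let ψ = V/F and solve Σ zᵢ(Kᵢ−1)/(1+ψ(Kᵢ−1)) = 0.
Check two-phase: ΣzᵢKᵢ = 1.2868 > 1 and Σzᵢ/Kᵢ = 1.6989 > 1, so g(0) = 0.2868 > 0 and g(1) = -0.6989 < 0.
Iterate (Newton) starting at ψ = 0.46:
  ψ = 0.4600: g = -0.04578, g' = -0.7010 → ψ = 0.3947
  ψ = 0.3947: g = -0.00093, g' = -0.6753 → ψ = 0.3933
Converged at ψ = 0.3933.
Compositions from xᵢ = zᵢ/(1+ψ(Kᵢ−1)), yᵢ = Kᵢxᵢ:
  chloroform: x = 0.0592, y = 0.1858
  carbon tetrachloride: x = 0.3894, y = 0.6543
  o-xylene: x = 0.5514, y = 0.1599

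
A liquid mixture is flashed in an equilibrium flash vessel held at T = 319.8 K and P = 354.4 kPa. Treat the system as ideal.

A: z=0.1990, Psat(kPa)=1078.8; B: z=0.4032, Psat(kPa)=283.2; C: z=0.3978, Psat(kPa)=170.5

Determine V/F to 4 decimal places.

V/F = 0.1563

Raoult's law: Kᵢ = Pᵢˢᵃᵗ/P = Pᵢˢᵃᵗ/354.4.
  K_A = 1078.8/354.4 = 3.044018, K_B = 283.2/354.4 = 0.799097, K_C = 170.5/354.4 = 0.481095
Newton–Raphson from V/F = 0.65:
  V/F = 0.6500: g = -0.22997, g' = -0.4187 → V/F = 0.1008
  V/F = 0.1008: g = 0.03677, g' = -0.7078 → V/F = 0.1528
  V/F = 0.1528: g = 0.00221, g' = -0.6265 → V/F = 0.1563
Converged at V/F = 0.1563.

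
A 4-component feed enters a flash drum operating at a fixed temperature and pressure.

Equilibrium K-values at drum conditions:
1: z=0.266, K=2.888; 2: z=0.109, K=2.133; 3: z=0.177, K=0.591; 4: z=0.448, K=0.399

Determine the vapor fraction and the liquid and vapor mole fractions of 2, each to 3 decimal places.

ψ = 0.302, x_2 = 0.081, y_2 = 0.173

Iterate (Newton) starting at ψ = 0.56:
  ψ = 0.560: g = -0.1801, g' = -0.694 → ψ = 0.300
  ψ = 0.300: g = 0.0014, g' = -0.743 → ψ = 0.302
Converged at ψ = 0.302.
Compositions from xᵢ = zᵢ/(1+ψ(Kᵢ−1)), yᵢ = Kᵢxᵢ:
  1: x = 0.169, y = 0.489
  2: x = 0.081, y = 0.173
  3: x = 0.202, y = 0.119
  4: x = 0.548, y = 0.218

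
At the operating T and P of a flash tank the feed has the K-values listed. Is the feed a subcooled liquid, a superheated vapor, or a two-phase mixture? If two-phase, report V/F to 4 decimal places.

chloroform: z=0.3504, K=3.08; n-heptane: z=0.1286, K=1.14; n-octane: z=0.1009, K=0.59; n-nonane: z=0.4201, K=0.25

ΣzᵢKᵢ = 1.3904; Σzᵢ/Kᵢ = 2.0780.
Both exceed 1, so a two-phase solution exists.
Newton–Raphson from ψ = 0.38:
  ψ = 0.3800: g = -0.06550, g' = -0.9612 → ψ = 0.3119
  ψ = 0.3119: g = 0.00062, g' = -0.9850 → ψ = 0.3125
Converged at ψ = 0.3125.

two-phase, V/F = 0.3125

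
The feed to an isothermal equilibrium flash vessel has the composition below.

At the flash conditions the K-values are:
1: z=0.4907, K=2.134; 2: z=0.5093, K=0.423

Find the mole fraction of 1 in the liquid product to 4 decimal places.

Newton iteration, β⁰ = 0.5:
  β = 0.5000: g = -0.05792, g' = -0.5919 → β = 0.4022
  β = 0.4022: g = -0.00049, g' = -0.5852 → β = 0.4013
Converged at β = 0.4013.
Compositions from xᵢ = zᵢ/(1+β(Kᵢ−1)), yᵢ = Kᵢxᵢ:
  1: x = 0.3372, y = 0.7196
  2: x = 0.6628, y = 0.2804

x_1 = 0.3372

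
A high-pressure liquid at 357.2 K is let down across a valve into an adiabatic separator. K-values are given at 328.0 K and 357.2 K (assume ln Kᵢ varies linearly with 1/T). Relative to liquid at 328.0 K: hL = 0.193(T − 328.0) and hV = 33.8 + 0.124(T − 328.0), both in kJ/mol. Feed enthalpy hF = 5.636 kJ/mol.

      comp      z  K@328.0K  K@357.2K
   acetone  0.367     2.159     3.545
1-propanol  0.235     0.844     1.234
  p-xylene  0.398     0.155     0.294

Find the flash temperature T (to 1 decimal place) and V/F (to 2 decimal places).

T = 331.7 K, V/F = 0.15

Adiabatic flash: solve Rachford–Rice at each trial T, then check hF = ψ·hV(T) + (1−ψ)·hL(T).
  T = 328.0 K: K = (2.159, 0.844, 0.155), RR gives ψ = 0.069, H_out = 2.317 kJ/mol
  T = 357.2 K: K = (3.545, 1.234, 0.294), RR gives ψ = 0.527, H_out = 22.401 kJ/mol
  T = 342.6 K: K = (2.796, 1.029, 0.216), RR gives ψ = 0.330, H_out = 13.636 kJ/mol
  T = 335.3 K: K = (2.464, 0.934, 0.184), RR gives ψ = 0.214, H_out = 8.523 kJ/mol
  T = 331.6 K: K = (2.306, 0.888, 0.169), RR gives ψ = 0.145, H_out = 5.559 kJ/mol
  T = 333.5 K: K = (2.386, 0.911, 0.176), RR gives ψ = 0.181, H_out = 7.121 kJ/mol
Linear interpolation between T = 331.6 (H_out = 5.559) and T = 333.5 (H_out = 7.121) on hF = 5.636 gives T ≈ 331.7 K, at which ψ = 0.15.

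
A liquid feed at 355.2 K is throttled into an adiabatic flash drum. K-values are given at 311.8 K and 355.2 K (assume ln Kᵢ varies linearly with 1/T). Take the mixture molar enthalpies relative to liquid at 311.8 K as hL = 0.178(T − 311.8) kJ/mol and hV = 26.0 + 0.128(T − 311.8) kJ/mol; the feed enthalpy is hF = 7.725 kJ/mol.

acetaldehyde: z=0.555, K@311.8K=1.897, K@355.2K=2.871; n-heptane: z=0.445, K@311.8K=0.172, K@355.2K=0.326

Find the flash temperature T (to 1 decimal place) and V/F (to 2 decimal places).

Adiabatic flash: solve Rachford–Rice at each trial T, then check hF = ψ·hV(T) + (1−ψ)·hL(T).
  T = 311.8 K: K = (1.897, 0.172), RR gives ψ = 0.174, H_out = 4.529 kJ/mol
  T = 355.2 K: K = (2.871, 0.326), RR gives ψ = 0.586, H_out = 21.680 kJ/mol
  T = 333.5 K: K = (2.365, 0.242), RR gives ψ = 0.406, H_out = 13.980 kJ/mol
  T = 322.6 K: K = (2.125, 0.205), RR gives ψ = 0.303, H_out = 9.625 kJ/mol
  T = 317.2 K: K = (2.010, 0.188), RR gives ψ = 0.243, H_out = 7.209 kJ/mol
  T = 319.9 K: K = (2.067, 0.196), RR gives ψ = 0.274, H_out = 8.445 kJ/mol
  T = 318.5 K: K = (2.037, 0.192), RR gives ψ = 0.258, H_out = 7.811 kJ/mol
Linear interpolation between T = 317.2 (H_out = 7.209) and T = 318.5 (H_out = 7.811) on hF = 7.725 gives T ≈ 318.3 K, at which ψ = 0.26.

T = 318.3 K, V/F = 0.26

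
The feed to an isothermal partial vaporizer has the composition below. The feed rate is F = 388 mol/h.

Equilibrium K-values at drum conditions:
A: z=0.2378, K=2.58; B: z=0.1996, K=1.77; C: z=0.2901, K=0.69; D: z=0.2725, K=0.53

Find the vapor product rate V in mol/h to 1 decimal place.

Newton–Raphson from ψ = 0.59:
  ψ = 0.5900: g = 0.01286, g' = -0.3720 → ψ = 0.6246
  ψ = 0.6246: g = 0.00008, g' = -0.3678 → ψ = 0.6248
Converged at ψ = 0.6248.
Then V = ψ·F = 0.6248·388 = 242.4 mol/h and L = F − V = 145.6 mol/h.

V = 242.4 mol/h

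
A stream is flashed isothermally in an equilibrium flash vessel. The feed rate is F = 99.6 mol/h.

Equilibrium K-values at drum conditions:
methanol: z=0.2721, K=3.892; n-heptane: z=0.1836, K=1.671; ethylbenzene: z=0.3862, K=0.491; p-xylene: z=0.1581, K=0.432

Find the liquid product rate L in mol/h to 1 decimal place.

Rachford–Rice: g(β) = Σ zᵢ(Kᵢ−1)/(1+β(Kᵢ−1)) = 0.
Check two-phase: ΣzᵢKᵢ = 1.6237 > 1 and Σzᵢ/Kᵢ = 1.3323 > 1, so g(0) = 0.6237 > 0 and g(1) = -0.3323 < 0.
Newton iteration, β⁰ = 0.38:
  β = 0.3800: g = 0.11484, g' = -0.8058 → β = 0.5225
  β = 0.5225: g = 0.00909, g' = -0.6951 → β = 0.5356
Converged at β = 0.5356.
Then V = β·F = 0.5356·99.6 = 53.3 mol/h and L = F − V = 46.3 mol/h.

L = 46.3 mol/h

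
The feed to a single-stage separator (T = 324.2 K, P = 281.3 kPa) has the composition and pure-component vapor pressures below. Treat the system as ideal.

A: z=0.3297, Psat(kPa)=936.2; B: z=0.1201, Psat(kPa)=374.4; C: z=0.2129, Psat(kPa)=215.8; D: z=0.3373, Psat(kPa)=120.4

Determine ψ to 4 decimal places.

ψ = 0.6035

Raoult's law: Kᵢ = Pᵢˢᵃᵗ/P = Pᵢˢᵃᵗ/281.3.
  K_A = 936.2/281.3 = 3.328119, K_B = 374.4/281.3 = 1.330963, K_C = 215.8/281.3 = 0.767153, K_D = 120.4/281.3 = 0.428013
Rachford–Rice: g(ψ) = Σ zᵢ(Kᵢ−1)/(1+ψ(Kᵢ−1)) = 0.
g(0) = ΣzᵢKᵢ − 1 = 0.5648 and g(1) = 1 − Σzᵢ/Kᵢ = -0.2549, so a root lies in (0, 1).
Newton–Raphson from ψ = 0.5:
  ψ = 0.5000: g = 0.06249, g' = -0.6225 → ψ = 0.6004
  ψ = 0.6004: g = 0.00182, g' = -0.5916 → ψ = 0.6035
Converged at ψ = 0.6035.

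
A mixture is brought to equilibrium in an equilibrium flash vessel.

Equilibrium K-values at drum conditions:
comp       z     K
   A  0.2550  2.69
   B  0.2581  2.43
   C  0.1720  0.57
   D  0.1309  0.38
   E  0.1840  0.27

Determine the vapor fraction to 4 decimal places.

Let ψ = V/F and solve Σ zᵢ(Kᵢ−1)/(1+ψ(Kᵢ−1)) = 0.
g(0) = ΣzᵢKᵢ − 1 = 0.5106 and g(1) = 1 − Σzᵢ/Kᵢ = -0.5287, so a root lies in (0, 1).
Iterate (Newton) starting at ψ = 0.67:
  ψ = 0.6700: g = -0.11503, g' = -0.8835 → ψ = 0.5398
  ψ = 0.5398: g = -0.00631, g' = -0.8019 → ψ = 0.5319
Converged at ψ = 0.5319.

ψ = 0.5319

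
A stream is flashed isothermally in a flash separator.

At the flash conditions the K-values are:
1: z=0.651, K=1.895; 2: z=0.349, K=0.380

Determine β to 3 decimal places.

Material balance + equilibrium reduce to Σ zᵢ(Kᵢ−1)/(1+β(Kᵢ−1)) = 0.
g(0) = ΣzᵢKᵢ − 1 = 0.366 and g(1) = 1 − Σzᵢ/Kᵢ = -0.262, so a root lies in (0, 1).
Binary case is linear: z₁(K₁−1)(1+β(K₂−1)) + z₂(K₂−1)(1+β(K₁−1)) = 0
⇒ β = [z₁(K₁−1)+z₂(K₂−1)] / [−(K₁−1)(K₂−1)] = 0.3663/0.5549 = 0.660

β = 0.660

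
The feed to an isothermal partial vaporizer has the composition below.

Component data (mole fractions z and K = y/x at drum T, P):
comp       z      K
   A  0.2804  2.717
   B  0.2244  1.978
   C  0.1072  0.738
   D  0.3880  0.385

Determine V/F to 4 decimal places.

V/F = 0.5453

Newton iteration, V/F⁰ = 0.5:
  V/F = 0.5000: g = 0.02954, g' = -0.6519 → V/F = 0.5453
Converged at V/F = 0.5453.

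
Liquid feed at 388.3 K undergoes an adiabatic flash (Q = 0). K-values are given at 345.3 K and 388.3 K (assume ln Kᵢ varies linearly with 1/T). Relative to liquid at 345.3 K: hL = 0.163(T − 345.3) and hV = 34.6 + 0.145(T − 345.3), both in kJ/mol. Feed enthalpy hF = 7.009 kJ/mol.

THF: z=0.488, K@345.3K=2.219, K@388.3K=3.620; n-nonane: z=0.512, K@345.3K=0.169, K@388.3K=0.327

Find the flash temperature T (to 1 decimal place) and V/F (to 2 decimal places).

Adiabatic flash: solve Rachford–Rice at each trial T, then check hF = ψ·hV(T) + (1−ψ)·hL(T).
  T = 345.3 K: K = (2.219, 0.169), RR gives ψ = 0.167, H_out = 5.786 kJ/mol
  T = 388.3 K: K = (3.620, 0.327), RR gives ψ = 0.530, H_out = 24.926 kJ/mol
  T = 366.8 K: K = (2.875, 0.240), RR gives ψ = 0.369, H_out = 16.122 kJ/mol
  T = 356.1 K: K = (2.537, 0.202), RR gives ψ = 0.279, H_out = 11.354 kJ/mol
  T = 350.7 K: K = (2.375, 0.185), RR gives ψ = 0.227, H_out = 8.701 kJ/mol
  T = 348.0 K: K = (2.296, 0.177), RR gives ψ = 0.198, H_out = 7.282 kJ/mol
  T = 346.6 K: K = (2.256, 0.173), RR gives ψ = 0.182, H_out = 6.517 kJ/mol
Linear interpolation between T = 346.6 (H_out = 6.517) and T = 348.0 (H_out = 7.282) on hF = 7.009 gives T ≈ 347.5 K, at which ψ = 0.19.

T = 347.5 K, V/F = 0.19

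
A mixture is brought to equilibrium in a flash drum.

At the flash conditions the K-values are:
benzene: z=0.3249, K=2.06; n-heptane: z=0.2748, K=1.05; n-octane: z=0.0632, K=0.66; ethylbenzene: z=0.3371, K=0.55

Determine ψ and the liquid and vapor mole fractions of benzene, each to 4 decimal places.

Material balance + equilibrium reduce to Σ zᵢ(Kᵢ−1)/(1+ψ(Kᵢ−1)) = 0.
g(0) = ΣzᵢKᵢ − 1 = 0.1850 and g(1) = 1 − Σzᵢ/Kᵢ = -0.1281, so a root lies in (0, 1).
Newton iteration, ψ⁰ = 0.54:
  ψ = 0.5400: g = 0.00569, g' = -0.2784 → ψ = 0.5605
Converged at ψ = 0.5605.
Compositions from xᵢ = zᵢ/(1+ψ(Kᵢ−1)), yᵢ = Kᵢxᵢ:
  benzene: x = 0.2038, y = 0.4199
  n-heptane: x = 0.2673, y = 0.2807
  n-octane: x = 0.0781, y = 0.0515
  ethylbenzene: x = 0.4508, y = 0.2479

ψ = 0.5605, x_benzene = 0.2038, y_benzene = 0.4199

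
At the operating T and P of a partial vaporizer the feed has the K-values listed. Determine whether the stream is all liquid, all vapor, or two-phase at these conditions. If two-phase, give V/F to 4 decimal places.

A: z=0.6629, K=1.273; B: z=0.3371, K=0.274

all liquid

ΣzᵢKᵢ = 0.9362; Σzᵢ/Kᵢ = 1.7510.
Since ΣzᵢKᵢ < 1 the mixture is below its bubble point — single liquid phase.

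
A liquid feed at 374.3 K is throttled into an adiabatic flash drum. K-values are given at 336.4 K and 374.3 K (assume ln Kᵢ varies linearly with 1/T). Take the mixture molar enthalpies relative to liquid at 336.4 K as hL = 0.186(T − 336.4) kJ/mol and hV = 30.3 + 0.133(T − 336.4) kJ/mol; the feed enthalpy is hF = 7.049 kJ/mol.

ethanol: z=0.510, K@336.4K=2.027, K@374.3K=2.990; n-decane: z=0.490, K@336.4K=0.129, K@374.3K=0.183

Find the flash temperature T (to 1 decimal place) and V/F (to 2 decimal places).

T = 344.1 K, V/F = 0.19

Adiabatic flash: solve Rachford–Rice at each trial T, then check hF = ψ·hV(T) + (1−ψ)·hL(T).
  T = 336.4 K: K = (2.027, 0.129), RR gives ψ = 0.108, H_out = 3.285 kJ/mol
  T = 374.3 K: K = (2.990, 0.183), RR gives ψ = 0.378, H_out = 17.744 kJ/mol
  T = 355.4 K: K = (2.489, 0.155), RR gives ψ = 0.275, H_out = 11.576 kJ/mol
  T = 345.9 K: K = (2.252, 0.142), RR gives ψ = 0.203, H_out = 7.817 kJ/mol
  T = 341.1 K: K = (2.137, 0.135), RR gives ψ = 0.159, H_out = 5.648 kJ/mol
  T = 343.5 K: K = (2.194, 0.139), RR gives ψ = 0.182, H_out = 6.760 kJ/mol
  T = 344.7 K: K = (2.223, 0.140), RR gives ψ = 0.193, H_out = 7.295 kJ/mol
Linear interpolation between T = 343.5 (H_out = 6.760) and T = 344.7 (H_out = 7.295) on hF = 7.049 gives T ≈ 344.1 K, at which ψ = 0.19.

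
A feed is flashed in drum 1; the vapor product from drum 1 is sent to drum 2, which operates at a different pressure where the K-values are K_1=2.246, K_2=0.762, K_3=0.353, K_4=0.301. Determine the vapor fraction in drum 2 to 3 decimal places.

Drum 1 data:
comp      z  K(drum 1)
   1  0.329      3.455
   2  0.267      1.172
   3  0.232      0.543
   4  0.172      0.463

Drum 1:
Rachford–Rice: g(ψ₁) = Σ zᵢ(Kᵢ−1)/(1+ψ₁(Kᵢ−1)) = 0.
g(0) = ΣzᵢKᵢ − 1 = 0.655 and g(1) = 1 − Σzᵢ/Kᵢ = -0.122, so a root lies in (0, 1).
Iterate (Newton) starting at ψ₁ = 0.4:
  ψ₁ = 0.400: g = 0.2031, g' = -0.665 → ψ₁ = 0.706
  ψ₁ = 0.706: g = 0.0314, g' = -0.506 → ψ₁ = 0.768
Converged at ψ₁ = 0.768.
Drum-1 compositions:
  1: x = 0.114, y = 0.394
  2: x = 0.236, y = 0.276
  3: x = 0.357, y = 0.194
  4: x = 0.293, y = 0.136
Drum-2 feed = drum-1 vapor: z₂ = (0.3940, 0.2764, 0.1941, 0.1355).
Drum 2:
Newton–Raphson from ψ₂ = 0.5:
  ψ₂ = 0.500: g = -0.1034, g' = -0.586 → ψ₂ = 0.324
  ψ₂ = 0.324: g = -0.0027, g' = -0.570 → ψ₂ = 0.319
Converged at ψ₂ = 0.319.
  1: x = 0.282, y = 0.633
  2: x = 0.299, y = 0.228
  3: x = 0.245, y = 0.086
  4: x = 0.174, y = 0.052

V/F (drum 2) = 0.319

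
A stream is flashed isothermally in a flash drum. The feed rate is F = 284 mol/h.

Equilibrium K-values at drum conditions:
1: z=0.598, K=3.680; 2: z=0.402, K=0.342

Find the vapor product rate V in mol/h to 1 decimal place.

V = 215.5 mol/h

Rachford–Rice: g(ψ) = Σ zᵢ(Kᵢ−1)/(1+ψ(Kᵢ−1)) = 0.
Feasibility: ΣzᵢKᵢ = 2.338, Σzᵢ/Kᵢ = 1.338 — both > 1, two phases present.
Newton–Raphson from ψ = 0.45:
  ψ = 0.450: g = 0.3507, g' = -1.234 → ψ = 0.734
  ψ = 0.734: g = 0.0283, g' = -1.139 → ψ = 0.759
Converged at ψ = 0.759.
Then V = ψ·F = 0.7588·284 = 215.5 mol/h and L = F − V = 68.5 mol/h.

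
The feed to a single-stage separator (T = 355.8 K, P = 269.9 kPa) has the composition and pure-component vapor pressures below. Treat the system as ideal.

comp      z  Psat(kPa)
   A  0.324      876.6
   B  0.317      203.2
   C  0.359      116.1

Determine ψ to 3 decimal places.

ψ = 0.448

Raoult's law: Kᵢ = Pᵢˢᵃᵗ/P = Pᵢˢᵃᵗ/269.9.
  K_A = 876.6/269.9 = 3.24787, K_B = 203.2/269.9 = 0.75287, K_C = 116.1/269.9 = 0.43016
Material balance + equilibrium reduce to Σ zᵢ(Kᵢ−1)/(1+ψ(Kᵢ−1)) = 0.
Feasibility: ΣzᵢKᵢ = 1.445, Σzᵢ/Kᵢ = 1.355 — both > 1, two phases present.
Newton iteration, ψ⁰ = 0.53:
  ψ = 0.530: g = -0.0509, g' = -0.606 → ψ = 0.446
  ψ = 0.446: g = 0.0014, g' = -0.642 → ψ = 0.448
Converged at ψ = 0.448.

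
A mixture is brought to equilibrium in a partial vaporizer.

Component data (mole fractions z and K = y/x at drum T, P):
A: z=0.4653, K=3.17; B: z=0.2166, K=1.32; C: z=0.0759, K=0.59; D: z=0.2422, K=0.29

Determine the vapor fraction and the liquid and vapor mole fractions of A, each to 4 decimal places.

ψ = 0.7793, x_A = 0.1729, y_A = 0.5481

Rachford–Rice: g(ψ) = Σ zᵢ(Kᵢ−1)/(1+ψ(Kᵢ−1)) = 0.
g(0) = ΣzᵢKᵢ − 1 = 0.8759 and g(1) = 1 − Σzᵢ/Kᵢ = -0.2747, so a root lies in (0, 1).
Newton iteration, ψ⁰ = 0.32:
  ψ = 0.3200: g = 0.40044, g' = -1.0028 → ψ = 0.7193
  ψ = 0.7193: g = 0.05500, g' = -0.8844 → ψ = 0.7815
  ψ = 0.7815: g = -0.00215, g' = -0.9595 → ψ = 0.7793
Converged at ψ = 0.7793.
Compositions from xᵢ = zᵢ/(1+ψ(Kᵢ−1)), yᵢ = Kᵢxᵢ:
  A: x = 0.1729, y = 0.5481
  B: x = 0.1734, y = 0.2288
  C: x = 0.1115, y = 0.0658
  D: x = 0.5422, y = 0.1572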